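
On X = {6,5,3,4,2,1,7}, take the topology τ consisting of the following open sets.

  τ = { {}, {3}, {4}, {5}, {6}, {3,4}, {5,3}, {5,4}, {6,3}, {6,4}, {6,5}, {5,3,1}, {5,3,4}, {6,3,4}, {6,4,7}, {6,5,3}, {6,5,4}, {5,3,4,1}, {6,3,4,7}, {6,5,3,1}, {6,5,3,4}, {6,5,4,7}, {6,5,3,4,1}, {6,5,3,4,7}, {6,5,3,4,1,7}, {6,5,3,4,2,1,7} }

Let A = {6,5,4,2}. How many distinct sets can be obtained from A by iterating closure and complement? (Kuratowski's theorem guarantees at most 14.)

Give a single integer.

X∖A={3,1,7}, int(X∖A)={3}, hence cl(A)={6,5,4,2,1,7}
Orbit (k=closure, c=complement):
  1. A     = {6,5,4,2}
  2. kA    = {6,5,4,2,1,7}
  3. cA    = {3,1,7}
  4. ckA   = {3}
  5. kcA   = {3,2,1,7}
  6. kckA  = {3,2,1}
  7. ckcA  = {6,5,4}
  8. ckckA = {6,5,4,7}
(closed under both — stop)

8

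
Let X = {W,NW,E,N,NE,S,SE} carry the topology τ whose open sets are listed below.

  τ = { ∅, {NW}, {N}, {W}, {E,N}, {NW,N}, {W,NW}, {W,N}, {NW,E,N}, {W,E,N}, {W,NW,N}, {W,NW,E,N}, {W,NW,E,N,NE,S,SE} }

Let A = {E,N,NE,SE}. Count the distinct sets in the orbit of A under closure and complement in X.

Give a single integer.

complement {W,NW,S}; its interior {W,NW}; cl(A) = X∖{W,NW} = {E,N,NE,S,SE}
With k = closure, c = complement:
  1. A     = {E,N,NE,SE}
  2. kA    = {E,N,NE,S,SE}
  3. cA    = {W,NW,S}
  4. ckA   = {W,NW}
  5. kcA   = {W,NW,NE,S,SE}
  6. ckcA  = {E,N}
k, c of each give nothing new

6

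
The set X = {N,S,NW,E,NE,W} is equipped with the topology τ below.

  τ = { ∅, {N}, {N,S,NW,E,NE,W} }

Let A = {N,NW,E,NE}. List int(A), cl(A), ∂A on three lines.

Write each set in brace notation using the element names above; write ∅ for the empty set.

int(A) = {N}
cl(A)  = {N,S,NW,E,NE,W}
∂A     = {S,NW,E,NE,W}

open subsets of A: ∅, {N}; so int(A) = {N}
closure: X∖int(X∖A) = X∖∅ = {N,S,NW,E,NE,W}
∂A = {N,S,NW,E,NE,W} minus {N} = {S,NW,E,NE,W}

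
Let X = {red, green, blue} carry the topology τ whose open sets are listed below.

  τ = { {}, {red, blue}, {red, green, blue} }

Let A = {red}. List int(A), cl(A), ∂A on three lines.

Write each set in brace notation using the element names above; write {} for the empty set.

int(A) = {}
cl(A)  = {red, green, blue}
∂A     = {red, green, blue}

U open, U⊆A: {}. int(A) = ⋃ = {}
X∖A={green, blue}, int(X∖A)={}, hence cl(A)={red, green, blue}
∂A: remove int from cl → {red, green, blue}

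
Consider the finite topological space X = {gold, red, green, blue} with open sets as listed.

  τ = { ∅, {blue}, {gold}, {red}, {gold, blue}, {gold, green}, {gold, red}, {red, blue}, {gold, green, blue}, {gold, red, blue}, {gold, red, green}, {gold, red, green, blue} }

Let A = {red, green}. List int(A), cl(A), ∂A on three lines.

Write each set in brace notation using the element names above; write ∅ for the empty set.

U open, U⊆A: ∅, {red}. int(A) = ⋃ = {red}
X∖A={gold, blue}, int(X∖A)={gold, blue}, hence cl(A)={red, green}
∂A: remove int from cl → {green}

int(A) = {red}
cl(A)  = {red, green}
∂A     = {green}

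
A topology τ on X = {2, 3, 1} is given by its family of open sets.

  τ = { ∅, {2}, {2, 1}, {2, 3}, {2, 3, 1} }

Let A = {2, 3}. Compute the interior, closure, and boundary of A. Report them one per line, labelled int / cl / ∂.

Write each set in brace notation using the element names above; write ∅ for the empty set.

int(A) = {2, 3}
cl(A)  = {2, 3, 1}
∂A     = {1}

opens ⊆ A: ∅, {2}, {2, 3}; union → int = {2, 3}
complement {1}; its interior ∅; cl(A) = X∖∅ = {2, 3, 1}
boundary = {2, 3, 1} ∖ {2, 3} = {1}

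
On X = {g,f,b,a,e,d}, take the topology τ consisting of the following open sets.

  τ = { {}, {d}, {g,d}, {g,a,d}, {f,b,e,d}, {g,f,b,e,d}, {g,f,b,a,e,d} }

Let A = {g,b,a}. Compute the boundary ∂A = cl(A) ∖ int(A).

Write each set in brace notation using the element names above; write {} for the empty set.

opens ⊆ A: {}; union → int = {}
complement {f,e,d}; its interior {d}; cl(A) = X∖{d} = {g,f,b,a,e}
boundary = {g,f,b,a,e} ∖ {} = {g,f,b,a,e}

{g,f,b,a,e}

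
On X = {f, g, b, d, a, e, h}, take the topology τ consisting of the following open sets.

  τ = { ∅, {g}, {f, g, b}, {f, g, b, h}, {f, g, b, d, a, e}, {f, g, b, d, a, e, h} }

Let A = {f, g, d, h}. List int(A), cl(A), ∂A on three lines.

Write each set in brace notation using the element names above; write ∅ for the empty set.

int(A) = {g}
cl(A)  = {f, g, b, d, a, e, h}
∂A     = {f, b, d, a, e, h}

U open, U⊆A: ∅, {g}. int(A) = ⋃ = {g}
X∖A={b, a, e}, int(X∖A)=∅, hence cl(A)={f, g, b, d, a, e, h}
∂A: remove int from cl → {f, b, d, a, e, h}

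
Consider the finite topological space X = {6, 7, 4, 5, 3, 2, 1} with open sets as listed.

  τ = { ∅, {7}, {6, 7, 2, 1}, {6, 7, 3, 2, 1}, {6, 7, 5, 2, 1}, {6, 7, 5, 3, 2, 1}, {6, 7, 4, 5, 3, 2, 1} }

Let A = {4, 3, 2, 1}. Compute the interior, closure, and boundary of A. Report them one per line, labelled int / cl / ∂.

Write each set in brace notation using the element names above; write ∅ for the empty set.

int(A) = ∅
cl(A)  = {6, 4, 5, 3, 2, 1}
∂A     = {6, 4, 5, 3, 2, 1}

interior: largest open inside A is ∅ (from ∅)
cl via duality: int({6, 7, 5}) = {7}, so X∖{7} = {6, 4, 5, 3, 2, 1}
cl∖int = {6, 4, 5, 3, 2, 1}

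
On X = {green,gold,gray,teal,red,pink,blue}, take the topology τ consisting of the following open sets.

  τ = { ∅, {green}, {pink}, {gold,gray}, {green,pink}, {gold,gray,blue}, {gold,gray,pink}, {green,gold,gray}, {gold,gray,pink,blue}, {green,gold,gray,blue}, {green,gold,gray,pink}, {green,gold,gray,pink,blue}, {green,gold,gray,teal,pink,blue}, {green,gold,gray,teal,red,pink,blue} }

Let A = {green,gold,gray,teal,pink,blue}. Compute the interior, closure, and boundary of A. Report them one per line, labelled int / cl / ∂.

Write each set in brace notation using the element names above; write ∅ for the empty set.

U open, U⊆A: ∅, {pink}, {green}, {green,pink}, {gold,gray}, {gold,gray,blue}, {gold,gray,pink}, {green,gold,gray}, {green,gold,gray,pink}, {green,gold,gray,blue}, {gold,gray,pink,blue}, {green,gold,gray,pink,blue}, {green,gold,gray,teal,pink,blue}. int(A) = ⋃ = {green,gold,gray,teal,pink,blue}
X∖A={red}, int(X∖A)=∅, hence cl(A)={green,gold,gray,teal,red,pink,blue}
∂A: remove int from cl → {red}

int(A) = {green,gold,gray,teal,pink,blue}
cl(A)  = {green,gold,gray,teal,red,pink,blue}
∂A     = {red}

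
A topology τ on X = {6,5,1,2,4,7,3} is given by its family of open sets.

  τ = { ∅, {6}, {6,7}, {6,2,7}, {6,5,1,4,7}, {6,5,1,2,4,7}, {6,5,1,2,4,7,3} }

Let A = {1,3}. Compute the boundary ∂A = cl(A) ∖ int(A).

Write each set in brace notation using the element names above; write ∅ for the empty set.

U open, U⊆A: ∅. int(A) = ⋃ = ∅
X∖A={6,5,2,4,7}, int(X∖A)={6,2,7}, hence cl(A)={5,1,4,3}
∂A: remove int from cl → {5,1,4,3}

{5,1,4,3}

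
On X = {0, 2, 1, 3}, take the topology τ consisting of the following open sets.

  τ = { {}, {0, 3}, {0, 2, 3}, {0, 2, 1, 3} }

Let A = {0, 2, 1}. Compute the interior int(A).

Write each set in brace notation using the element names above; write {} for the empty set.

{}

opens ⊆ A: {}; union → int = {}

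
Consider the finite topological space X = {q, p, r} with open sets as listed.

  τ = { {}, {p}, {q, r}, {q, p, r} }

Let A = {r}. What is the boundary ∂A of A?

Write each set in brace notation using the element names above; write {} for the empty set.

{q, r}

interior: largest open inside A is {} (from {})
cl via duality: int({q, p}) = {p}, so X∖{p} = {q, r}
cl∖int = {q, r}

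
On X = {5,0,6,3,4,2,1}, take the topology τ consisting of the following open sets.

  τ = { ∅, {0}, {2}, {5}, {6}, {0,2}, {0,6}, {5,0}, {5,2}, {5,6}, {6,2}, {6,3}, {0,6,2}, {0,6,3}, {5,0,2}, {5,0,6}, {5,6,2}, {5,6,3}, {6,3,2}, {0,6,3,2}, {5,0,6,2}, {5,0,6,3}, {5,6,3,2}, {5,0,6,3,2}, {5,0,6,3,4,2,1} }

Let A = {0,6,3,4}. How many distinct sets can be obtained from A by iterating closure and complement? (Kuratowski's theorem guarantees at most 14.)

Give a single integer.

6

closure: X∖int(X∖A) = X∖{5,2} = {0,6,3,4,1}
Let k=closure and c=complement:
  1. A     = {0,6,3,4}
  2. kA    = {0,6,3,4,1}
  3. cA    = {5,2,1}
  4. ckA   = {5,2}
  5. kcA   = {5,4,2,1}
  6. ckcA  = {0,6,3}
— saturated at 6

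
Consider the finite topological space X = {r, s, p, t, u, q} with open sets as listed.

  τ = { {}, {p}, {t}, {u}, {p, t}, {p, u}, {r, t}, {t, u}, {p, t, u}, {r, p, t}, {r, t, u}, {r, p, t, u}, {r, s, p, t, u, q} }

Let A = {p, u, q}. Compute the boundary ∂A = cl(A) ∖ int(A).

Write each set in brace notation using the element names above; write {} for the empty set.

{s, q}

interior: largest open inside A is {p, u} (from {}, {u}, {p}, {p, u})
cl via duality: int({r, s, t}) = {r, t}, so X∖{r, t} = {s, p, u, q}
cl∖int = {s, q}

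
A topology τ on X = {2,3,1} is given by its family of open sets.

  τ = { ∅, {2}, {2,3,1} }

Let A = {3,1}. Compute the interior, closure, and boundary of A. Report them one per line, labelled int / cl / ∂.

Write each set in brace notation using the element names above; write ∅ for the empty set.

opens ⊆ A: ∅; union → int = ∅
complement {2}; its interior {2}; cl(A) = X∖{2} = {3,1}
boundary = {3,1} ∖ ∅ = {3,1}

int(A) = ∅
cl(A)  = {3,1}
∂A     = {3,1}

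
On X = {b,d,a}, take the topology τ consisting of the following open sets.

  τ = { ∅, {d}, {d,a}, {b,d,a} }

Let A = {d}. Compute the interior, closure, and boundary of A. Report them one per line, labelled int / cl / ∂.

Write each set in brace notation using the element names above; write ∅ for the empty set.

int(A) = {d}
cl(A)  = {b,d,a}
∂A     = {b,a}

interior: largest open inside A is {d} (from ∅, {d})
cl via duality: int({b,a}) = ∅, so X∖∅ = {b,d,a}
cl∖int = {b,a}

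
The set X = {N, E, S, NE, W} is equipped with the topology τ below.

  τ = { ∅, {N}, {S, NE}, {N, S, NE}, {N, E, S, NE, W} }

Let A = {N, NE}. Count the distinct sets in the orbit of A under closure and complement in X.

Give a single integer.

X∖A={E, S, W}, int(X∖A)=∅, hence cl(A)={N, E, S, NE, W}
Orbit (k=closure, c=complement):
  1. A     = {N, NE}
  2. kA    = {N, E, S, NE, W}
  3. cA    = {E, S, W}
  4. ckA   = ∅
  5. kcA   = {E, S, NE, W}
  6. ckcA  = {N}
  7. kckcA = {N, E, W}
  8. ckckcA = {S, NE}
(closed under both — stop)

8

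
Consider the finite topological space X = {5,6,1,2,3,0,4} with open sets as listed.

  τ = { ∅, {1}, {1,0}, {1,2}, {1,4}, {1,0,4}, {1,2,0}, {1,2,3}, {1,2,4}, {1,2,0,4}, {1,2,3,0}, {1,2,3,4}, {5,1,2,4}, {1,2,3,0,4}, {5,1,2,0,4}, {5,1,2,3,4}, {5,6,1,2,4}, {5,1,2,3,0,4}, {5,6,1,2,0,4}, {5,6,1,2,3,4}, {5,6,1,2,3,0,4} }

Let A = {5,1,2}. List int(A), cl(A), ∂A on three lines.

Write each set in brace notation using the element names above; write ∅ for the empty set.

int(A) = {1,2}
cl(A)  = {5,6,1,2,3,0,4}
∂A     = {5,6,3,0,4}

open subsets of A: ∅, {1}, {1,2}; so int(A) = {1,2}
closure: X∖int(X∖A) = X∖∅ = {5,6,1,2,3,0,4}
∂A = {5,6,1,2,3,0,4} minus {1,2} = {5,6,3,0,4}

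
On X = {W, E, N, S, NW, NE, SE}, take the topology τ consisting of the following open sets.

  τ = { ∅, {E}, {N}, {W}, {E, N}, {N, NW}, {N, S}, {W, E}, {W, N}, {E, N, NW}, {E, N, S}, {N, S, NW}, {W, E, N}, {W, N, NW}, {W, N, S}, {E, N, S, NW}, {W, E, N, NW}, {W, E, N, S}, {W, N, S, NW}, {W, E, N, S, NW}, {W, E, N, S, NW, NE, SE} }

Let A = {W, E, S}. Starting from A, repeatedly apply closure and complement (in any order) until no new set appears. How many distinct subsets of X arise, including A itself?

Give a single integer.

8

closure: X∖int(X∖A) = X∖{N, NW} = {W, E, S, NE, SE}
Let k=closure and c=complement:
  1. A     = {W, E, S}
  2. kA    = {W, E, S, NE, SE}
  3. cA    = {N, NW, NE, SE}
  4. ckA   = {N, NW}
  5. kcA   = {N, S, NW, NE, SE}
  6. ckcA  = {W, E}
  7. kckcA = {W, E, NE, SE}
  8. ckckcA = {N, S, NW}
— saturated at 8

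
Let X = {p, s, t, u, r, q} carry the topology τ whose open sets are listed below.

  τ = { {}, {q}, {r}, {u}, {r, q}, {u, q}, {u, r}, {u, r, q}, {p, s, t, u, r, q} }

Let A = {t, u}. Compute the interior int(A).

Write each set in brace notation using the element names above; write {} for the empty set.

open subsets of A: {}, {u}; so int(A) = {u}

{u}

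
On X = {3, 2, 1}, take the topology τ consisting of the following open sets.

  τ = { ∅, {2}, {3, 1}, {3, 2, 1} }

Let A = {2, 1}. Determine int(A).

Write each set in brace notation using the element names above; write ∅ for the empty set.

U open, U⊆A: ∅, {2}. int(A) = ⋃ = {2}

{2}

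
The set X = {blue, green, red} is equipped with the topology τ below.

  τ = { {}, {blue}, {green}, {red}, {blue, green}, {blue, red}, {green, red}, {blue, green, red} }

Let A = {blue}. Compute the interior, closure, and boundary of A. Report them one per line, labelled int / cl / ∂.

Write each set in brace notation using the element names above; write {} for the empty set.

U open, U⊆A: {}, {blue}. int(A) = ⋃ = {blue}
X∖A={green, red}, int(X∖A)={green, red}, hence cl(A)={blue}
∂A: remove int from cl → {}

int(A) = {blue}
cl(A)  = {blue}
∂A     = {}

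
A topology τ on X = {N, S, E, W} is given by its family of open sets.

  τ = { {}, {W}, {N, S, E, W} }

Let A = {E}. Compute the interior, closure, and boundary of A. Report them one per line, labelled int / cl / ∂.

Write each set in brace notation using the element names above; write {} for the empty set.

int(A) = {}
cl(A)  = {N, S, E}
∂A     = {N, S, E}

open subsets of A: {}; so int(A) = {}
closure: X∖int(X∖A) = X∖{W} = {N, S, E}
∂A = {N, S, E} minus {} = {N, S, E}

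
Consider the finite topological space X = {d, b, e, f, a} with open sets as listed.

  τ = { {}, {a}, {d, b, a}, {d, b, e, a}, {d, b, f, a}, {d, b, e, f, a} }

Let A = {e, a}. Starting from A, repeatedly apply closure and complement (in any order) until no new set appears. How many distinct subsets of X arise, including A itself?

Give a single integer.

complement {d, b, f}; its interior {}; cl(A) = X∖{} = {d, b, e, f, a}
With k = closure, c = complement:
  1. A     = {e, a}
  2. kA    = {d, b, e, f, a}
  3. cA    = {d, b, f}
  4. ckA   = {}
  5. kcA   = {d, b, e, f}
  6. ckcA  = {a}
k, c of each give nothing new

6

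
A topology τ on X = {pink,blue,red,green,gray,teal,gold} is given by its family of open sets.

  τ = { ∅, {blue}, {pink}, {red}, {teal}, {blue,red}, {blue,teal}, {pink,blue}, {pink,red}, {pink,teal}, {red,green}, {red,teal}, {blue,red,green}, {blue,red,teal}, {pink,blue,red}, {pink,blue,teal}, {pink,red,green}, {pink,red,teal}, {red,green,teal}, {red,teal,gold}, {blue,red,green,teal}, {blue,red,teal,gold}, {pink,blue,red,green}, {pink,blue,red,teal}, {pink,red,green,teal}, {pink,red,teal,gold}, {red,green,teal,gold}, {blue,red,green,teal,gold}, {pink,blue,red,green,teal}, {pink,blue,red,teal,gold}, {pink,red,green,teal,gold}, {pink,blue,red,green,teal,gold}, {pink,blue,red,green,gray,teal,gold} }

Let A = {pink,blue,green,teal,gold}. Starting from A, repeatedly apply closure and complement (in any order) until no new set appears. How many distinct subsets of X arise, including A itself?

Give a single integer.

X∖A={red,gray}, int(X∖A)={red}, hence cl(A)={pink,blue,green,gray,teal,gold}
Orbit (k=closure, c=complement):
  1. A     = {pink,blue,green,teal,gold}
  2. kA    = {pink,blue,green,gray,teal,gold}
  3. cA    = {red,gray}
  4. ckA   = {red}
  5. kcA   = {red,green,gray,gold}
  6. ckcA  = {pink,blue,teal}
  7. kckcA = {pink,blue,gray,teal,gold}
  8. ckckcA = {red,green}
(closed under both — stop)

8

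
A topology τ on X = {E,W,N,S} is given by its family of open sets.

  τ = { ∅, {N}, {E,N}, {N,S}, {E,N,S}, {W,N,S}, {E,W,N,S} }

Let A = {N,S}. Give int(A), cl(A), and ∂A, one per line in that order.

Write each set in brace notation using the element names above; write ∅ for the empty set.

U open, U⊆A: ∅, {N}, {N,S}. int(A) = ⋃ = {N,S}
X∖A={E,W}, int(X∖A)=∅, hence cl(A)={E,W,N,S}
∂A: remove int from cl → {E,W}

int(A) = {N,S}
cl(A)  = {E,W,N,S}
∂A     = {E,W}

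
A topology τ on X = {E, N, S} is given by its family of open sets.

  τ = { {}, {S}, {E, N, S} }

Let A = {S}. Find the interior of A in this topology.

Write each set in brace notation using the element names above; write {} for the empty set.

open subsets of A: {}, {S}; so int(A) = {S}

{S}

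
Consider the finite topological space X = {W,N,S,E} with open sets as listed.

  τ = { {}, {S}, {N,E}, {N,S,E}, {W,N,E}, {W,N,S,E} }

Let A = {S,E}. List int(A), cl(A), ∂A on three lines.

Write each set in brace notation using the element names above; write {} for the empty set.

U open, U⊆A: {}, {S}. int(A) = ⋃ = {S}
X∖A={W,N}, int(X∖A)={}, hence cl(A)={W,N,S,E}
∂A: remove int from cl → {W,N,E}

int(A) = {S}
cl(A)  = {W,N,S,E}
∂A     = {W,N,E}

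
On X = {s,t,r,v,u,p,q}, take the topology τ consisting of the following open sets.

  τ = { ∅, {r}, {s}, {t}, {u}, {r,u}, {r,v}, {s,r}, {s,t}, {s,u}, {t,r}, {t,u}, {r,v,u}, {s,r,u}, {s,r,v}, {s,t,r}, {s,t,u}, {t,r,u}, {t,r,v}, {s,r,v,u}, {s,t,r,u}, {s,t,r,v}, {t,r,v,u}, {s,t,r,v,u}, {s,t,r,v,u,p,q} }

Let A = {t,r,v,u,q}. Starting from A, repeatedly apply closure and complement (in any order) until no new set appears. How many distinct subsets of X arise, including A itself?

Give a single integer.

6

X∖A={s,p}, int(X∖A)={s}, hence cl(A)={t,r,v,u,p,q}
Orbit (k=closure, c=complement):
  1. A     = {t,r,v,u,q}
  2. kA    = {t,r,v,u,p,q}
  3. cA    = {s,p}
  4. ckA   = {s}
  5. kcA   = {s,p,q}
  6. ckcA  = {t,r,v,u}
(closed under both — stop)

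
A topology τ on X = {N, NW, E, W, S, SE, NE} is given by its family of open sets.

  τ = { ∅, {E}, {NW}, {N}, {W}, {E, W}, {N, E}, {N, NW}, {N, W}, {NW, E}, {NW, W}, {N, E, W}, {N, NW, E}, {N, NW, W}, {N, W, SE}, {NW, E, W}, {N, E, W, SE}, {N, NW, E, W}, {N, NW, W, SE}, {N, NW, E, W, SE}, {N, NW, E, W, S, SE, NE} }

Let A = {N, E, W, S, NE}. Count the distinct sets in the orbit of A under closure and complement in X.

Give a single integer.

cl via duality: int({NW, SE}) = {NW}, so X∖{NW} = {N, E, W, S, SE, NE}
Write k for closure, c for complement:
  1. A     = {N, E, W, S, NE}
  2. kA    = {N, E, W, S, SE, NE}
  3. cA    = {NW, SE}
  4. ckA   = {NW}
  5. kcA   = {NW, S, SE, NE}
  6. kckA  = {NW, S, NE}
  7. ckcA  = {N, E, W}
  8. ckckA = {N, E, W, SE}
applying k or c yields no new set

8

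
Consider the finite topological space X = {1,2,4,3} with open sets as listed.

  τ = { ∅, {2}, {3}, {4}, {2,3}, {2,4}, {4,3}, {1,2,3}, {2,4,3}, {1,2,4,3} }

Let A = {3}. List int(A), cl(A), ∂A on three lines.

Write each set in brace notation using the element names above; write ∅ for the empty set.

U open, U⊆A: ∅, {3}. int(A) = ⋃ = {3}
X∖A={1,2,4}, int(X∖A)={2,4}, hence cl(A)={1,3}
∂A: remove int from cl → {1}

int(A) = {3}
cl(A)  = {1,3}
∂A     = {1}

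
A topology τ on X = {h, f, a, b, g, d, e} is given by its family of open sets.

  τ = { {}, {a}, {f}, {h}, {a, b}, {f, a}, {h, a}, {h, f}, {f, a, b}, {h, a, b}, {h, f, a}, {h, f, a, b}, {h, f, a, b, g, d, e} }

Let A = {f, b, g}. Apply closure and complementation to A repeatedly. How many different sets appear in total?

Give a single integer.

8

cl via duality: int({h, a, d, e}) = {h, a}, so X∖{h, a} = {f, b, g, d, e}
Write k for closure, c for complement:
  1. A     = {f, b, g}
  2. kA    = {f, b, g, d, e}
  3. cA    = {h, a, d, e}
  4. ckA   = {h, a}
  5. kcA   = {h, a, b, g, d, e}
  6. ckcA  = {f}
  7. kckcA = {f, g, d, e}
  8. ckckcA = {h, a, b}
applying k or c yields no new set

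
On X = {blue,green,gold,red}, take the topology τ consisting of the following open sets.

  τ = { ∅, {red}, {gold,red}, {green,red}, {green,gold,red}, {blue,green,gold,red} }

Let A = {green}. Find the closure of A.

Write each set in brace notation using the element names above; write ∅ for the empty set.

{blue,green}

X∖A={blue,gold,red}, int(X∖A)={gold,red}, hence cl(A)={blue,green}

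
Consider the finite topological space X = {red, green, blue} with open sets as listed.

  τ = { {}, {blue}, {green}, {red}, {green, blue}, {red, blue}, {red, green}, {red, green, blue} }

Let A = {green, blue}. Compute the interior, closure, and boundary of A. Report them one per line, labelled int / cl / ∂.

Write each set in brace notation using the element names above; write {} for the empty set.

int(A) = {green, blue}
cl(A)  = {green, blue}
∂A     = {}

interior: largest open inside A is {green, blue} (from {}, {green}, {blue}, {green, blue})
cl via duality: int({red}) = {red}, so X∖{red} = {green, blue}
cl∖int = {}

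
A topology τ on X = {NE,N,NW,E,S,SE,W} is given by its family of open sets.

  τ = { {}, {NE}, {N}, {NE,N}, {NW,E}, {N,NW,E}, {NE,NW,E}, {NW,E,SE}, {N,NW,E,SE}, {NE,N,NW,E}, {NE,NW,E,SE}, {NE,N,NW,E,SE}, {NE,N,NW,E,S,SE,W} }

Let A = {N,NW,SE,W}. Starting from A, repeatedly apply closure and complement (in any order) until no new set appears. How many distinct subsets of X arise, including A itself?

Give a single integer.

cl via duality: int({NE,E,S}) = {NE}, so X∖{NE} = {N,NW,E,S,SE,W}
Write k for closure, c for complement:
  1. A     = {N,NW,SE,W}
  2. kA    = {N,NW,E,S,SE,W}
  3. cA    = {NE,E,S}
  4. ckA   = {NE}
  5. kcA   = {NE,NW,E,S,SE,W}
  6. kckA  = {NE,S,W}
  7. ckcA  = {N}
  8. ckckA = {N,NW,E,SE}
  9. kckcA = {N,S,W}
  10. ckckcA = {NE,NW,E,SE}
applying k or c yields no new set

10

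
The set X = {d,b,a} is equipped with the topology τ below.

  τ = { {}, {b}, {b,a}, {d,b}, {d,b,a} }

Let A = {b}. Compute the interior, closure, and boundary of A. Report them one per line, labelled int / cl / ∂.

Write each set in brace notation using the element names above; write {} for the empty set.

U open, U⊆A: {}, {b}. int(A) = ⋃ = {b}
X∖A={d,a}, int(X∖A)={}, hence cl(A)={d,b,a}
∂A: remove int from cl → {d,a}

int(A) = {b}
cl(A)  = {d,b,a}
∂A     = {d,a}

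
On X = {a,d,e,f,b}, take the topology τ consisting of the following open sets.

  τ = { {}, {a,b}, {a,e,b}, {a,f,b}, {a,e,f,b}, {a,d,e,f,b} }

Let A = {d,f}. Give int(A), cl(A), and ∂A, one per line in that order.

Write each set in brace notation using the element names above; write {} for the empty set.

int(A) = {}
cl(A)  = {d,f}
∂A     = {d,f}

U open, U⊆A: {}. int(A) = ⋃ = {}
X∖A={a,e,b}, int(X∖A)={a,e,b}, hence cl(A)={d,f}
∂A: remove int from cl → {d,f}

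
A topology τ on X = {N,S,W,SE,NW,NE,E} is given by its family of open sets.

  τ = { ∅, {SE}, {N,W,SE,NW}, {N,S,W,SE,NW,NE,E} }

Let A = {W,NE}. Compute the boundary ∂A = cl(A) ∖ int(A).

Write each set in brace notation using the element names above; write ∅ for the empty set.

{N,S,W,NW,NE,E}

interior: largest open inside A is ∅ (from ∅)
cl via duality: int({N,S,SE,NW,E}) = {SE}, so X∖{SE} = {N,S,W,NW,NE,E}
cl∖int = {N,S,W,NW,NE,E}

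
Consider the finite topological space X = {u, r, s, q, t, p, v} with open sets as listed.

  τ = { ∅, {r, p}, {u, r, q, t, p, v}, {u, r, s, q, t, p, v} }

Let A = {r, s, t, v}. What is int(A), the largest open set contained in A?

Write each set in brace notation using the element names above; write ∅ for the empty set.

opens ⊆ A: ∅; union → int = ∅

∅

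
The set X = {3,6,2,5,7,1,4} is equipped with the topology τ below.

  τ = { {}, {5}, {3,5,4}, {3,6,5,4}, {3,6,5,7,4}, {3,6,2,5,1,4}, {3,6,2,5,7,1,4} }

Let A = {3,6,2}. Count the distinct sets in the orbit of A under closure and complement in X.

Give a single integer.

X∖A={5,7,1,4}, int(X∖A)={5}, hence cl(A)={3,6,2,7,1,4}
Orbit (k=closure, c=complement):
  1. A     = {3,6,2}
  2. kA    = {3,6,2,7,1,4}
  3. cA    = {5,7,1,4}
  4. ckA   = {5}
  5. kcA   = {3,6,2,5,7,1,4}
  6. ckcA  = {}
(closed under both — stop)

6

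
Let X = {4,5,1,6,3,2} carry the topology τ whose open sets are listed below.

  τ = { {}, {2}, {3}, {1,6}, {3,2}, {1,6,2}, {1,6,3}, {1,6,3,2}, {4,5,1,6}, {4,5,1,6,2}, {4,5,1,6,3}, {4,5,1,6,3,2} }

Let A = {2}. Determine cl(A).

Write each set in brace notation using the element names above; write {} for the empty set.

{2}

closure: X∖int(X∖A) = X∖{4,5,1,6,3} = {2}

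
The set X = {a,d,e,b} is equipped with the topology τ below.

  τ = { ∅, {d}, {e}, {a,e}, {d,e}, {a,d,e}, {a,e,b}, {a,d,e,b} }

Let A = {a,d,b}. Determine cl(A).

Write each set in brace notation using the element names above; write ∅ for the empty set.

{a,d,b}

X∖A={e}, int(X∖A)={e}, hence cl(A)={a,d,b}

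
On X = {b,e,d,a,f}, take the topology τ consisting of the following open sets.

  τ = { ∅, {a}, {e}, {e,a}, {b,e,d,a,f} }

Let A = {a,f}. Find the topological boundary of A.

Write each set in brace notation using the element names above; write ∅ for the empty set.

U open, U⊆A: ∅, {a}. int(A) = ⋃ = {a}
X∖A={b,e,d}, int(X∖A)={e}, hence cl(A)={b,d,a,f}
∂A: remove int from cl → {b,d,f}

{b,d,f}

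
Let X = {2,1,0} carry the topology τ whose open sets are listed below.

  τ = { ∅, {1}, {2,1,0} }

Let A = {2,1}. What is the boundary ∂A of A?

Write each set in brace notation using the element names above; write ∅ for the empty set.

opens ⊆ A: ∅, {1}; union → int = {1}
complement {0}; its interior ∅; cl(A) = X∖∅ = {2,1,0}
boundary = {2,1,0} ∖ {1} = {2,0}

{2,0}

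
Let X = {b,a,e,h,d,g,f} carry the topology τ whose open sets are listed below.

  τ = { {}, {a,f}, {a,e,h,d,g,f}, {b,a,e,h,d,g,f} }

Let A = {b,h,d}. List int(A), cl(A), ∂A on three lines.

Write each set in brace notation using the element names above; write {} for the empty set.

int(A) = {}
cl(A)  = {b,e,h,d,g}
∂A     = {b,e,h,d,g}

U open, U⊆A: {}. int(A) = ⋃ = {}
X∖A={a,e,g,f}, int(X∖A)={a,f}, hence cl(A)={b,e,h,d,g}
∂A: remove int from cl → {b,e,h,d,g}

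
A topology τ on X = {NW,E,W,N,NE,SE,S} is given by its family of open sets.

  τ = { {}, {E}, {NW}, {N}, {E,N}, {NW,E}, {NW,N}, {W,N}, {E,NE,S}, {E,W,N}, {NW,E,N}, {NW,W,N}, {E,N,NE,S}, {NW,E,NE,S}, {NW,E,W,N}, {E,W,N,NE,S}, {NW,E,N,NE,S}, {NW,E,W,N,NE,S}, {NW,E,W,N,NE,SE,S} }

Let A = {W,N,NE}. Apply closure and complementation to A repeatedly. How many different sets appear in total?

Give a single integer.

8

closure: X∖int(X∖A) = X∖{NW,E} = {W,N,NE,SE,S}
Let k=closure and c=complement:
  1. A     = {W,N,NE}
  2. kA    = {W,N,NE,SE,S}
  3. cA    = {NW,E,SE,S}
  4. ckA   = {NW,E}
  5. kcA   = {NW,E,NE,SE,S}
  6. ckcA  = {W,N}
  7. kckcA = {W,N,SE}
  8. ckckcA = {NW,E,NE,S}
— saturated at 8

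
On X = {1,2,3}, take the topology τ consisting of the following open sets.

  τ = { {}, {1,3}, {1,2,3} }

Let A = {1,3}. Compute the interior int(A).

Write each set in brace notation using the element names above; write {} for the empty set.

open subsets of A: {}, {1,3}; so int(A) = {1,3}

{1,3}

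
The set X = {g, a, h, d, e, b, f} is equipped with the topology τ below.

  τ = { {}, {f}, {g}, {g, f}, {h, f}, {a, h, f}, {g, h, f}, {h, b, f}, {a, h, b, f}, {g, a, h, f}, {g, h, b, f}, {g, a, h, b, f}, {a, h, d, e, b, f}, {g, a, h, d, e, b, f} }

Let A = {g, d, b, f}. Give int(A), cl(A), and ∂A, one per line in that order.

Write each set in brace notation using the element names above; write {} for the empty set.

open subsets of A: {}, {f}, {g}, {g, f}; so int(A) = {g, f}
closure: X∖int(X∖A) = X∖{} = {g, a, h, d, e, b, f}
∂A = {g, a, h, d, e, b, f} minus {g, f} = {a, h, d, e, b}

int(A) = {g, f}
cl(A)  = {g, a, h, d, e, b, f}
∂A     = {a, h, d, e, b}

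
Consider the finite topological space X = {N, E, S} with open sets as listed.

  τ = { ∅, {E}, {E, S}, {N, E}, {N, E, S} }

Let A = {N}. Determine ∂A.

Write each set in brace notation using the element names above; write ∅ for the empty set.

U open, U⊆A: ∅. int(A) = ⋃ = ∅
X∖A={E, S}, int(X∖A)={E, S}, hence cl(A)={N}
∂A: remove int from cl → {N}

{N}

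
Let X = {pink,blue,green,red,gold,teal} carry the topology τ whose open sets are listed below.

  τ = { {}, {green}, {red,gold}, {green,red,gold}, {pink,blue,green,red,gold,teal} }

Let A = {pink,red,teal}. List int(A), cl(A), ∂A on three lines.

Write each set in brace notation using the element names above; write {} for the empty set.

open subsets of A: {}; so int(A) = {}
closure: X∖int(X∖A) = X∖{green} = {pink,blue,red,gold,teal}
∂A = {pink,blue,red,gold,teal} minus {} = {pink,blue,red,gold,teal}

int(A) = {}
cl(A)  = {pink,blue,red,gold,teal}
∂A     = {pink,blue,red,gold,teal}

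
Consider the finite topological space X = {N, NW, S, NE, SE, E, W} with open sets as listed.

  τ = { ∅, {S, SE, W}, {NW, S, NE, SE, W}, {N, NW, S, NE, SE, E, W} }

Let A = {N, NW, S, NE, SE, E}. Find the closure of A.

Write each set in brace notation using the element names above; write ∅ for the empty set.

{N, NW, S, NE, SE, E, W}

closure: X∖int(X∖A) = X∖∅ = {N, NW, S, NE, SE, E, W}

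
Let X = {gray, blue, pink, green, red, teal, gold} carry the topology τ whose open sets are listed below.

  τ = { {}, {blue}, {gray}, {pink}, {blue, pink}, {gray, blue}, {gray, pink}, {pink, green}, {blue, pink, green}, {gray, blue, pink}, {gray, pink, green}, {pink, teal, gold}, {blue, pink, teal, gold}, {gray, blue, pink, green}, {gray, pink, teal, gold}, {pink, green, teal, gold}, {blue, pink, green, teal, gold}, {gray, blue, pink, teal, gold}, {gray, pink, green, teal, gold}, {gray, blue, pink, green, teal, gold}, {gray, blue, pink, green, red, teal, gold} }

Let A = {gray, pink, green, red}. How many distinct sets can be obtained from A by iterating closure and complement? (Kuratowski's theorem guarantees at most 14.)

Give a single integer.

8

X∖A={blue, teal, gold}, int(X∖A)={blue}, hence cl(A)={gray, pink, green, red, teal, gold}
Orbit (k=closure, c=complement):
  1. A     = {gray, pink, green, red}
  2. kA    = {gray, pink, green, red, teal, gold}
  3. cA    = {blue, teal, gold}
  4. ckA   = {blue}
  5. kcA   = {blue, red, teal, gold}
  6. kckA  = {blue, red}
  7. ckcA  = {gray, pink, green}
  8. ckckA = {gray, pink, green, teal, gold}
(closed under both — stop)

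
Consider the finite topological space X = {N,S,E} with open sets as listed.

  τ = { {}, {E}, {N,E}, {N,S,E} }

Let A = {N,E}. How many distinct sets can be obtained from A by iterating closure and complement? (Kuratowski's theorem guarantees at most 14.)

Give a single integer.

cl via duality: int({S}) = {}, so X∖{} = {N,S,E}
Write k for closure, c for complement:
  1. A     = {N,E}
  2. kA    = {N,S,E}
  3. cA    = {S}
  4. ckA   = {}
applying k or c yields no new set

4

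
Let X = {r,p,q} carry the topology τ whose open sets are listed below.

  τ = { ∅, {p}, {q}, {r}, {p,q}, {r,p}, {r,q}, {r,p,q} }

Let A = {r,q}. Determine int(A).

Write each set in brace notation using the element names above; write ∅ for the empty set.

{r,q}

opens ⊆ A: ∅, {q}, {r}, {r,q}; union → int = {r,q}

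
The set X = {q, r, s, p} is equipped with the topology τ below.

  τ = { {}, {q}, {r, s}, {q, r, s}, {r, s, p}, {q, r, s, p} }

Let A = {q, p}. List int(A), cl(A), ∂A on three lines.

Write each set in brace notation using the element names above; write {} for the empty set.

int(A) = {q}
cl(A)  = {q, p}
∂A     = {p}

opens ⊆ A: {}, {q}; union → int = {q}
complement {r, s}; its interior {r, s}; cl(A) = X∖{r, s} = {q, p}
boundary = {q, p} ∖ {q} = {p}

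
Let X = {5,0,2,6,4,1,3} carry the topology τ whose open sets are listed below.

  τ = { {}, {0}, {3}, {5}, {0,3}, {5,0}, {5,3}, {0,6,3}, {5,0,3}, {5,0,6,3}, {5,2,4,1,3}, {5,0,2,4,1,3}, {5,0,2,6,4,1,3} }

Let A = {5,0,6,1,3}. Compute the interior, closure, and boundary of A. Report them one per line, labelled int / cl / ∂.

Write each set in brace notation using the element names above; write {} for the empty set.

int(A) = {5,0,6,3}
cl(A)  = {5,0,2,6,4,1,3}
∂A     = {2,4,1}

U open, U⊆A: {}, {0}, {3}, {5}, {5,0}, {0,3}, {5,3}, {5,0,3}, {0,6,3}, {5,0,6,3}. int(A) = ⋃ = {5,0,6,3}
X∖A={2,4}, int(X∖A)={}, hence cl(A)={5,0,2,6,4,1,3}
∂A: remove int from cl → {2,4,1}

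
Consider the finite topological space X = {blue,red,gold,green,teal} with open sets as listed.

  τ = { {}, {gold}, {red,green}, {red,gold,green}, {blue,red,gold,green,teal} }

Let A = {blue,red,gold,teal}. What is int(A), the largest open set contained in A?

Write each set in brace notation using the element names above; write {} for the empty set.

U open, U⊆A: {}, {gold}. int(A) = ⋃ = {gold}

{gold}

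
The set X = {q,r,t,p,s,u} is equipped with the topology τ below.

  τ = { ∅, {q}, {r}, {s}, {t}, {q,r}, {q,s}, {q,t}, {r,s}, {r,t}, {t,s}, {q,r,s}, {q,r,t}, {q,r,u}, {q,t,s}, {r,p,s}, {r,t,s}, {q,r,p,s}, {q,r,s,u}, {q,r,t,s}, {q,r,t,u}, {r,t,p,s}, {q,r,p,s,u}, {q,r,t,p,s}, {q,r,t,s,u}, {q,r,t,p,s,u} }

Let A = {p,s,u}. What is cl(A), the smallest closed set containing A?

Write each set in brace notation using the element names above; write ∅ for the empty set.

complement {q,r,t}; its interior {q,r,t}; cl(A) = X∖{q,r,t} = {p,s,u}

{p,s,u}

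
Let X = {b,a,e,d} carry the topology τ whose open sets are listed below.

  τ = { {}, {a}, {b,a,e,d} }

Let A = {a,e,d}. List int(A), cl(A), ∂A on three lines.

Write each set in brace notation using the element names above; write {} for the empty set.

open subsets of A: {}, {a}; so int(A) = {a}
closure: X∖int(X∖A) = X∖{} = {b,a,e,d}
∂A = {b,a,e,d} minus {a} = {b,e,d}

int(A) = {a}
cl(A)  = {b,a,e,d}
∂A     = {b,e,d}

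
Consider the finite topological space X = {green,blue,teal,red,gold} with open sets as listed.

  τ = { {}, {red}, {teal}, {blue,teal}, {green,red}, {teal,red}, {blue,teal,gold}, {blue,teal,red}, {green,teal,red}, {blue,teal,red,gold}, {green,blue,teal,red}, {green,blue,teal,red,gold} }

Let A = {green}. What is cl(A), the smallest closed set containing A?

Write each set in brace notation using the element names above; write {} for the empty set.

{green}

complement {blue,teal,red,gold}; its interior {blue,teal,red,gold}; cl(A) = X∖{blue,teal,red,gold} = {green}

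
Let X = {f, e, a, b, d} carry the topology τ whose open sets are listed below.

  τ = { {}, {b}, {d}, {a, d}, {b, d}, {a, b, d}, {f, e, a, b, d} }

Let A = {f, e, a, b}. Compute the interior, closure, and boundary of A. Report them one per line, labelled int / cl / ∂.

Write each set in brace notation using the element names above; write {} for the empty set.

open subsets of A: {}, {b}; so int(A) = {b}
closure: X∖int(X∖A) = X∖{d} = {f, e, a, b}
∂A = {f, e, a, b} minus {b} = {f, e, a}

int(A) = {b}
cl(A)  = {f, e, a, b}
∂A     = {f, e, a}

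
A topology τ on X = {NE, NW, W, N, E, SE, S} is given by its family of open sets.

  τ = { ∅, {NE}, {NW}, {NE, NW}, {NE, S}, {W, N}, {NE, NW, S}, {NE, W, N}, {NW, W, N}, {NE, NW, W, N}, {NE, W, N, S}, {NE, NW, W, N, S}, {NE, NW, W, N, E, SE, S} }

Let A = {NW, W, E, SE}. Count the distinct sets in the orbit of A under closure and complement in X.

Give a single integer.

10

closure: X∖int(X∖A) = X∖{NE, S} = {NW, W, N, E, SE}
Let k=closure and c=complement:
  1. A     = {NW, W, E, SE}
  2. kA    = {NW, W, N, E, SE}
  3. cA    = {NE, N, S}
  4. ckA   = {NE, S}
  5. kcA   = {NE, W, N, E, SE, S}
  6. kckA  = {NE, E, SE, S}
  7. ckcA  = {NW}
  8. ckckA = {NW, W, N}
  9. kckcA = {NW, E, SE}
  10. ckckcA = {NE, W, N, S}
— saturated at 10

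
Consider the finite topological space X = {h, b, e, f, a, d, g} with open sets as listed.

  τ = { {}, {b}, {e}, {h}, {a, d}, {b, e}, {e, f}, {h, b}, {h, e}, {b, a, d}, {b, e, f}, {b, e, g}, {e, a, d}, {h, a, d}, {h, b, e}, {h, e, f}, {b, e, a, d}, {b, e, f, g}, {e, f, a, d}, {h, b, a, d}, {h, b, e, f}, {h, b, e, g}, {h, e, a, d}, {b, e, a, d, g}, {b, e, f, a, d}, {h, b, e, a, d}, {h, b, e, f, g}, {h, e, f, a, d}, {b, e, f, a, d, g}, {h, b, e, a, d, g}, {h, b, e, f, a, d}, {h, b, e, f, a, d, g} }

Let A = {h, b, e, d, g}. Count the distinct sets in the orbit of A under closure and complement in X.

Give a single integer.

closure: X∖int(X∖A) = X∖{} = {h, b, e, f, a, d, g}
Let k=closure and c=complement:
  1. A     = {h, b, e, d, g}
  2. kA    = {h, b, e, f, a, d, g}
  3. cA    = {f, a}
  4. ckA   = {}
  5. kcA   = {f, a, d}
  6. ckcA  = {h, b, e, g}
  7. kckcA = {h, b, e, f, g}
  8. ckckcA = {a, d}
— saturated at 8

8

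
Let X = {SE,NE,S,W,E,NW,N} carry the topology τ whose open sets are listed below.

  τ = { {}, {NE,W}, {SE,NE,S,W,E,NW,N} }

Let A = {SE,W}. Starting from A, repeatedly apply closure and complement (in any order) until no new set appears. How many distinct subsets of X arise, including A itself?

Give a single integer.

4

complement {NE,S,E,NW,N}; its interior {}; cl(A) = X∖{} = {SE,NE,S,W,E,NW,N}
With k = closure, c = complement:
  1. A     = {SE,W}
  2. kA    = {SE,NE,S,W,E,NW,N}
  3. cA    = {NE,S,E,NW,N}
  4. ckA   = {}
k, c of each give nothing new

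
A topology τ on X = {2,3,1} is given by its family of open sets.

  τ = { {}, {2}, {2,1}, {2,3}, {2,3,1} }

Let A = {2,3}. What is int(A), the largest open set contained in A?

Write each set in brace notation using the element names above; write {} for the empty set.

open subsets of A: {}, {2}, {2,3}; so int(A) = {2,3}

{2,3}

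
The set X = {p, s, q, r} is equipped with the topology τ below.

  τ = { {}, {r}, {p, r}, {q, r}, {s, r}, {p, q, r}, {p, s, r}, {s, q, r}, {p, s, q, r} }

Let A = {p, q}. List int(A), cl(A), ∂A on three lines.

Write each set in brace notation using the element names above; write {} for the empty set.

int(A) = {}
cl(A)  = {p, q}
∂A     = {p, q}

interior: largest open inside A is {} (from {})
cl via duality: int({s, r}) = {s, r}, so X∖{s, r} = {p, q}
cl∖int = {p, q}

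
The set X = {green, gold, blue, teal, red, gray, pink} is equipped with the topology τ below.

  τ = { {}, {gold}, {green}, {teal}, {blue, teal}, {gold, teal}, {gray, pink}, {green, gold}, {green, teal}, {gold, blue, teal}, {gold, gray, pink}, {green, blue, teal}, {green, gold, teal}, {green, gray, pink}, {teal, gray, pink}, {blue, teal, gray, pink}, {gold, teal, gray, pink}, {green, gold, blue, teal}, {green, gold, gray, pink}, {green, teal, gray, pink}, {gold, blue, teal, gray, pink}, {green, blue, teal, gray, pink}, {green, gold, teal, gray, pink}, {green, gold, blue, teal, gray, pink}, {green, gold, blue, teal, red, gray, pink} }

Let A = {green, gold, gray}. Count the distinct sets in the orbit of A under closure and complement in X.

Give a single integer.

complement {blue, teal, red, pink}; its interior {blue, teal}; cl(A) = X∖{blue, teal} = {green, gold, red, gray, pink}
With k = closure, c = complement:
  1. A     = {green, gold, gray}
  2. kA    = {green, gold, red, gray, pink}
  3. cA    = {blue, teal, red, pink}
  4. ckA   = {blue, teal}
  5. kcA   = {blue, teal, red, gray, pink}
  6. kckA  = {blue, teal, red}
  7. ckcA  = {green, gold}
  8. ckckA = {green, gold, gray, pink}
  9. kckcA = {green, gold, red}
  10. ckckcA = {blue, teal, gray, pink}
k, c of each give nothing new

10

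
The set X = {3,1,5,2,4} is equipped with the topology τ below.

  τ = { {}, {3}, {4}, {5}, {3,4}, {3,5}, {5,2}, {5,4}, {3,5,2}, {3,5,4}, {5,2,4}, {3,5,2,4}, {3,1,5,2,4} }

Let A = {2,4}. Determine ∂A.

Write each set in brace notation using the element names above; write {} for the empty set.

{1,2}

opens ⊆ A: {}, {4}; union → int = {4}
complement {3,1,5}; its interior {3,5}; cl(A) = X∖{3,5} = {1,2,4}
boundary = {1,2,4} ∖ {4} = {1,2}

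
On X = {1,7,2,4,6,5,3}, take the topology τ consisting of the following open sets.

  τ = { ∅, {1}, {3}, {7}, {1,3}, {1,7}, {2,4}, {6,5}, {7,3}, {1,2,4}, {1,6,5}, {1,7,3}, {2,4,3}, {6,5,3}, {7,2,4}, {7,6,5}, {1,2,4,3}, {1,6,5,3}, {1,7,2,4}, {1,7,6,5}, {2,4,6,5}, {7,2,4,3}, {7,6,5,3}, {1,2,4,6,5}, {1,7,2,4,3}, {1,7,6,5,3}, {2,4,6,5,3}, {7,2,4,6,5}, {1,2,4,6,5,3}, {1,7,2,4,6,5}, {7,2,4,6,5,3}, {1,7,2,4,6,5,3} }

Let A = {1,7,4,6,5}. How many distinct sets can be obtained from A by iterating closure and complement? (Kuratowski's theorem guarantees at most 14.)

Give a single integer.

6

closure: X∖int(X∖A) = X∖{3} = {1,7,2,4,6,5}
Let k=closure and c=complement:
  1. A     = {1,7,4,6,5}
  2. kA    = {1,7,2,4,6,5}
  3. cA    = {2,3}
  4. ckA   = {3}
  5. kcA   = {2,4,3}
  6. ckcA  = {1,7,6,5}
— saturated at 6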